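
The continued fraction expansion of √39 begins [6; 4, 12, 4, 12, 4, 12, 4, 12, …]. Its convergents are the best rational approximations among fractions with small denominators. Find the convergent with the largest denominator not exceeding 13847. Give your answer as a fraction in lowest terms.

62425/9996

a_0 = 6: 6/1  (≤ bound)
a_1 = 4: 25/4  (≤ bound)
a_2 = 12: 306/49  (≤ bound)
a_3 = 4: 1249/200  (≤ bound)
a_4 = 12: 15294/2449  (≤ bound)
a_5 = 4: 62425/9996  (≤ bound)
a_6 = 12: 764394/122401  (> 13847, stop)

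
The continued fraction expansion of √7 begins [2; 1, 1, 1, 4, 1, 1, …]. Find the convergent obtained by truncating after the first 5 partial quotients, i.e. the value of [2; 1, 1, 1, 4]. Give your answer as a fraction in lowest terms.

a_0 = 2: 2/1
a_1 = 1: 3/1
a_2 = 1: 5/2
a_3 = 1: 8/3
a_4 = 4: 37/14

37/14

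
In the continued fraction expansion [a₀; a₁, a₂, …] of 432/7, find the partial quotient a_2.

Run the Euclidean algorithm, recording each quotient:
432 = 61·7 + 5, so a_0 = 61
7 = 1·5 + 2, so a_1 = 1
5 = 2·2 + 1, so a_2 = 2

2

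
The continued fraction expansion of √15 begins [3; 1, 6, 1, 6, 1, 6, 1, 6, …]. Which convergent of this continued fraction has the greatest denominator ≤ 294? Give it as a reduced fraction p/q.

244/63

a_0 = 3: 3/1  (≤ bound)
a_1 = 1: 4/1  (≤ bound)
a_2 = 6: 27/7  (≤ bound)
a_3 = 1: 31/8  (≤ bound)
a_4 = 6: 213/55  (≤ bound)
a_5 = 1: 244/63  (≤ bound)
a_6 = 6: 1677/433  (> 294, stop)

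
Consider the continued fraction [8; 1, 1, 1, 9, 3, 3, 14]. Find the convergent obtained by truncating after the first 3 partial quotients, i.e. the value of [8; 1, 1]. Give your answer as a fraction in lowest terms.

Work from the innermost term outward:
Start with 1.
1 + 1/(1/1) = 1 + 1/1 = 2/1
8 + 1/(2/1) = 8 + 1/2 = 17/2

17/2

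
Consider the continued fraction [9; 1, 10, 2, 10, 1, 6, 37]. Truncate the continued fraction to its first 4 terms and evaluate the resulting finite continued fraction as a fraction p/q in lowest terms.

228/23

Build up convergents one term at a time:
a_0 = 9: 9/1
a_1 = 1: 10/1
a_2 = 10: 109/11
a_3 = 2: 228/23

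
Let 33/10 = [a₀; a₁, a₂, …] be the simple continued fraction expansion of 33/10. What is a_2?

33 = 3·10 + 3, so a_0 = 3
10 = 3·3 + 1, so a_1 = 3
3 = 3·1 + 0, so a_2 = 3

3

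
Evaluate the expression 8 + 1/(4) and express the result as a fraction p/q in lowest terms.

a_0 = 8: 8/1
a_1 = 4: 33/4

33/4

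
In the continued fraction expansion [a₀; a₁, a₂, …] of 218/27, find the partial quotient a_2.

2

218 ÷ 27 → quotient 8, remainder 2
27 ÷ 2 → quotient 13, remainder 1
2 ÷ 1 → quotient 2, remainder 0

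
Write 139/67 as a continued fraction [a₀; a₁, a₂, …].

139 ÷ 67 → quotient 2, remainder 5
67 ÷ 5 → quotient 13, remainder 2
5 ÷ 2 → quotient 2, remainder 1
2 ÷ 1 → quotient 2, remainder 0

[2; 13, 2, 2]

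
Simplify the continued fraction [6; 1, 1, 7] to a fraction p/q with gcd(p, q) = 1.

Work from the innermost term outward:
Start with 7.
1 + 1/(7/1) = 1 + 1/7 = 8/7
1 + 1/(8/7) = 1 + 7/8 = 15/8
6 + 1/(15/8) = 6 + 8/15 = 98/15

98/15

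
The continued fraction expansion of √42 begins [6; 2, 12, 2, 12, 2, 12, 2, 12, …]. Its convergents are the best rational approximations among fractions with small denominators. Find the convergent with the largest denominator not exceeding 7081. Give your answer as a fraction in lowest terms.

8749/1350

List convergents until the denominator exceeds the bound:
a_0 = 6: 6/1  (≤ bound)
a_1 = 2: 13/2  (≤ bound)
a_2 = 12: 162/25  (≤ bound)
a_3 = 2: 337/52  (≤ bound)
a_4 = 12: 4206/649  (≤ bound)
a_5 = 2: 8749/1350  (≤ bound)
a_6 = 12: 109194/16849  (> 7081, stop)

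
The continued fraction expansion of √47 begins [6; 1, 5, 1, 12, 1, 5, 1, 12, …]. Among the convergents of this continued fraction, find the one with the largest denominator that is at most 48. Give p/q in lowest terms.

48/7

List convergents until the denominator exceeds the bound:
a_0 = 6: 6/1  (≤ bound)
a_1 = 1: 7/1  (≤ bound)
a_2 = 5: 41/6  (≤ bound)
a_3 = 1: 48/7  (≤ bound)
a_4 = 12: 617/90  (> 48, stop)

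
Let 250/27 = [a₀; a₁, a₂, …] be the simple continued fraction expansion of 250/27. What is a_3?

6

250 ÷ 27 → quotient 9, remainder 7
27 ÷ 7 → quotient 3, remainder 6
7 ÷ 6 → quotient 1, remainder 1
6 ÷ 1 → quotient 6, remainder 0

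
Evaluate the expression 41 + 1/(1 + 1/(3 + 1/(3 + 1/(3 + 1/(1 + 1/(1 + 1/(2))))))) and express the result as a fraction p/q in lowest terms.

10609/254

Compute successive convergents:
a_0 = 41: 41/1
a_1 = 1: 42/1
a_2 = 3: 167/4
a_3 = 3: 543/13
a_4 = 3: 1796/43
a_5 = 1: 2339/56
a_6 = 1: 4135/99
a_7 = 2: 10609/254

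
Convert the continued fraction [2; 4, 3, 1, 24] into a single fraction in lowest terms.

941/421

Start with 24.
1 + 1/(24/1) = 1 + 1/24 = 25/24
3 + 1/(25/24) = 3 + 24/25 = 99/25
4 + 1/(99/25) = 4 + 25/99 = 421/99
2 + 1/(421/99) = 2 + 99/421 = 941/421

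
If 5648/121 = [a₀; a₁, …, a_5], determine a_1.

5648 = 46·121 + 82, so a_0 = 46
121 = 1·82 + 39, so a_1 = 1

1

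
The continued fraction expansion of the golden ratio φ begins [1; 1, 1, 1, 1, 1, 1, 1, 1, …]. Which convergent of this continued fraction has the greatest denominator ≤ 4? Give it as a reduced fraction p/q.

5/3

List convergents until the denominator exceeds the bound:
a_0 = 1: 1/1  (≤ bound)
a_1 = 1: 2/1  (≤ bound)
a_2 = 1: 3/2  (≤ bound)
a_3 = 1: 5/3  (≤ bound)
a_4 = 1: 8/5  (> 4, stop)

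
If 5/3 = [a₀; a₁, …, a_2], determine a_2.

5 ÷ 3 → quotient 1, remainder 2
3 ÷ 2 → quotient 1, remainder 1
2 ÷ 1 → quotient 2, remainder 0

2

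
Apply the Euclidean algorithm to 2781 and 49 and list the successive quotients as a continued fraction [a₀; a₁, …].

[56; 1, 3, 12]

2781 = 56·49 + 37, so a_0 = 56
49 = 1·37 + 12, so a_1 = 1
37 = 3·12 + 1, so a_2 = 3
12 = 12·1 + 0, so a_3 = 12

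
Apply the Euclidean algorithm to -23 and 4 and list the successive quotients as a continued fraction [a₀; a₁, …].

[-6; 4]

Repeatedly divide and take the remainder:
⌊-23/4⌋ = -6, remainder 1
⌊4/1⌋ = 4, remainder 0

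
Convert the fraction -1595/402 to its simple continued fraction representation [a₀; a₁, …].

[-4; 30, 1, 12]

-1595 = -4·402 + 13, so a_0 = -4
402 = 30·13 + 12, so a_1 = 30
13 = 1·12 + 1, so a_2 = 1
12 = 12·1 + 0, so a_3 = 12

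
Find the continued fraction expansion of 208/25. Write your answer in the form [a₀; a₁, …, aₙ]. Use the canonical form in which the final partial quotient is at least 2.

[8; 3, 8]

⌊208/25⌋ = 8, remainder 8
⌊25/8⌋ = 3, remainder 1
⌊8/1⌋ = 8, remainder 0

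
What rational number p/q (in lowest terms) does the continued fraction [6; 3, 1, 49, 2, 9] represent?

23861/3817

Work from the innermost term outward:
Start with 9.
2 + 1/(9/1) = 2 + 1/9 = 19/9
49 + 1/(19/9) = 49 + 9/19 = 940/19
1 + 1/(940/19) = 1 + 19/940 = 959/940
3 + 1/(959/940) = 3 + 940/959 = 3817/959
6 + 1/(3817/959) = 6 + 959/3817 = 23861/3817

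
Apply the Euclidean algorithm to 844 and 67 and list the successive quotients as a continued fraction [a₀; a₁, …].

⌊844/67⌋ = 12, remainder 40
⌊67/40⌋ = 1, remainder 27
⌊40/27⌋ = 1, remainder 13
⌊27/13⌋ = 2, remainder 1
⌊13/1⌋ = 13, remainder 0

[12; 1, 1, 2, 13]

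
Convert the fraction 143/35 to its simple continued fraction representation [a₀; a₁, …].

[4; 11, 1, 2]

⌊143/35⌋ = 4, remainder 3
⌊35/3⌋ = 11, remainder 2
⌊3/2⌋ = 1, remainder 1
⌊2/1⌋ = 2, remainder 0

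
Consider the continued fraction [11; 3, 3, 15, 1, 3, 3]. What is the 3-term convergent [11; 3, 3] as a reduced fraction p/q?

Start with 3.
3 + 1/(3/1) = 3 + 1/3 = 10/3
11 + 1/(10/3) = 11 + 3/10 = 113/10

113/10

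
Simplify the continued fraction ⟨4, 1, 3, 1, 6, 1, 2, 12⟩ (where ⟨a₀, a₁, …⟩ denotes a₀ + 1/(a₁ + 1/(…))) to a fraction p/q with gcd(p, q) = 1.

Starting at the tail and folding back:
Start with 12.
2 + 1/(12/1) = 2 + 1/12 = 25/12
1 + 1/(25/12) = 1 + 12/25 = 37/25
6 + 1/(37/25) = 6 + 25/37 = 247/37
1 + 1/(247/37) = 1 + 37/247 = 284/247
3 + 1/(284/247) = 3 + 247/284 = 1099/284
1 + 1/(1099/284) = 1 + 284/1099 = 1383/1099
4 + 1/(1383/1099) = 4 + 1099/1383 = 6631/1383

6631/1383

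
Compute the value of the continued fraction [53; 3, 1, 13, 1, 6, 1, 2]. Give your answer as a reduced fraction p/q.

71627/1345

Start with 2.
1 + 1/(2/1) = 1 + 1/2 = 3/2
6 + 1/(3/2) = 6 + 2/3 = 20/3
1 + 1/(20/3) = 1 + 3/20 = 23/20
13 + 1/(23/20) = 13 + 20/23 = 319/23
1 + 1/(319/23) = 1 + 23/319 = 342/319
3 + 1/(342/319) = 3 + 319/342 = 1345/342
53 + 1/(1345/342) = 53 + 342/1345 = 71627/1345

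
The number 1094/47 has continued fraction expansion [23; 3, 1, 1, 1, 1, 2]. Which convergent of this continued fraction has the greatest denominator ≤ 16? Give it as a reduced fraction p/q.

a_0 = 23: 23/1  (≤ bound)
a_1 = 3: 70/3  (≤ bound)
a_2 = 1: 93/4  (≤ bound)
a_3 = 1: 163/7  (≤ bound)
a_4 = 1: 256/11  (≤ bound)
a_5 = 1: 419/18  (> 16, stop)

256/11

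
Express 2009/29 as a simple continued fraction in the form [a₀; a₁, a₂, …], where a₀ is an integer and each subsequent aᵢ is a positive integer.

Run the Euclidean algorithm, recording each quotient:
2009 ÷ 29 → quotient 69, remainder 8
29 ÷ 8 → quotient 3, remainder 5
8 ÷ 5 → quotient 1, remainder 3
5 ÷ 3 → quotient 1, remainder 2
3 ÷ 2 → quotient 1, remainder 1
2 ÷ 1 → quotient 2, remainder 0

[69; 3, 1, 1, 1, 2]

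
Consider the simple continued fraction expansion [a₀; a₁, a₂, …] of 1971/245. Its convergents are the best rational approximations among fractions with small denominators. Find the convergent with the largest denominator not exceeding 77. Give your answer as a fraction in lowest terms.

a_0 = 8: 8/1  (≤ bound)
a_1 = 22: 177/22  (≤ bound)
a_2 = 3: 539/67  (≤ bound)
a_3 = 1: 716/89  (> 77, stop)

539/67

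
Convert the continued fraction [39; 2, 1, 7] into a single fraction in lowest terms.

a_0 = 39: 39/1
a_1 = 2: 79/2
a_2 = 1: 118/3
a_3 = 7: 905/23

905/23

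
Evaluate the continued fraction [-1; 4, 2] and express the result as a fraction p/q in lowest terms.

Start with 2.
4 + 1/(2/1) = 4 + 1/2 = 9/2
-1 + 1/(9/2) = -1 + 2/9 = -7/9

-7/9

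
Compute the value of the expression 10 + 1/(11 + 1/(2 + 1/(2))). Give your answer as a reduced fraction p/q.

575/57

Start with 2.
2 + 1/(2/1) = 2 + 1/2 = 5/2
11 + 1/(5/2) = 11 + 2/5 = 57/5
10 + 1/(57/5) = 10 + 5/57 = 575/57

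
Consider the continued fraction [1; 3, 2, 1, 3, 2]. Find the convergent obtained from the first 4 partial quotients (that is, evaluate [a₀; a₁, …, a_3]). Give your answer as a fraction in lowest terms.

13/10

a_0 = 1: 1/1
a_1 = 3: 4/3
a_2 = 2: 9/7
a_3 = 1: 13/10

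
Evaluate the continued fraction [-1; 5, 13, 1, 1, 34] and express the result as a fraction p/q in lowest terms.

a_0 = -1: -1/1
a_1 = 5: -4/5
a_2 = 13: -53/66
a_3 = 1: -57/71
a_4 = 1: -110/137
a_5 = 34: -3797/4729

-3797/4729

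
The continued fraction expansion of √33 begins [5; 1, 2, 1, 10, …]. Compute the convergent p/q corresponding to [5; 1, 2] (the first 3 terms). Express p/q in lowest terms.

17/3

a_0 = 5: 5/1
a_1 = 1: 6/1
a_2 = 2: 17/3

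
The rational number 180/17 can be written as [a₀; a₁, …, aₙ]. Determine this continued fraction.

[10; 1, 1, 2, 3]

⌊180/17⌋ = 10, remainder 10
⌊17/10⌋ = 1, remainder 7
⌊10/7⌋ = 1, remainder 3
⌊7/3⌋ = 2, remainder 1
⌊3/1⌋ = 3, remainder 0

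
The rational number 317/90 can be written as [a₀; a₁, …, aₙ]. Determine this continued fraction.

⌊317/90⌋ = 3, remainder 47
⌊90/47⌋ = 1, remainder 43
⌊47/43⌋ = 1, remainder 4
⌊43/4⌋ = 10, remainder 3
⌊4/3⌋ = 1, remainder 1
⌊3/1⌋ = 3, remainder 0

[3; 1, 1, 10, 1, 3]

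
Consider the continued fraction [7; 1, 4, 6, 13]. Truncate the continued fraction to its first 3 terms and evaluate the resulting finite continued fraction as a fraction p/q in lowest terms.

Collapse the nested fraction from the inside out:
Start with 4.
1 + 1/(4/1) = 1 + 1/4 = 5/4
7 + 1/(5/4) = 7 + 4/5 = 39/5

39/5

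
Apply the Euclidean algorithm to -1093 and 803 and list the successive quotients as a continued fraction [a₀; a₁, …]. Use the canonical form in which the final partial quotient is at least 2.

⌊-1093/803⌋ = -2, remainder 513
⌊803/513⌋ = 1, remainder 290
⌊513/290⌋ = 1, remainder 223
⌊290/223⌋ = 1, remainder 67
⌊223/67⌋ = 3, remainder 22
⌊67/22⌋ = 3, remainder 1
⌊22/1⌋ = 22, remainder 0

[-2; 1, 1, 1, 3, 3, 22]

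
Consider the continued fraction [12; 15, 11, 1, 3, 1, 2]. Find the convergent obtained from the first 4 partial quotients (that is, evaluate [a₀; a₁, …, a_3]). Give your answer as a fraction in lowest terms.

Collapse the nested fraction from the inside out:
Start with 1.
11 + 1/(1/1) = 11 + 1/1 = 12/1
15 + 1/(12/1) = 15 + 1/12 = 181/12
12 + 1/(181/12) = 12 + 12/181 = 2184/181

2184/181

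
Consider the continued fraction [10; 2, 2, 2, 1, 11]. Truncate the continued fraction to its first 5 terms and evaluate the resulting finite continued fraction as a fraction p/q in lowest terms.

177/17

Work from the innermost term outward:
Start with 1.
2 + 1/(1/1) = 2 + 1/1 = 3/1
2 + 1/(3/1) = 2 + 1/3 = 7/3
2 + 1/(7/3) = 2 + 3/7 = 17/7
10 + 1/(17/7) = 10 + 7/17 = 177/17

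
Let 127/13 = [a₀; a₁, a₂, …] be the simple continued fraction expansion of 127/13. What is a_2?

3

127 = 9·13 + 10, so a_0 = 9
13 = 1·10 + 3, so a_1 = 1
10 = 3·3 + 1, so a_2 = 3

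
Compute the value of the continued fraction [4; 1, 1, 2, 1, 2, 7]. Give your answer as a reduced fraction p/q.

641/140

Start with 7.
2 + 1/(7/1) = 2 + 1/7 = 15/7
1 + 1/(15/7) = 1 + 7/15 = 22/15
2 + 1/(22/15) = 2 + 15/22 = 59/22
1 + 1/(59/22) = 1 + 22/59 = 81/59
1 + 1/(81/59) = 1 + 59/81 = 140/81
4 + 1/(140/81) = 4 + 81/140 = 641/140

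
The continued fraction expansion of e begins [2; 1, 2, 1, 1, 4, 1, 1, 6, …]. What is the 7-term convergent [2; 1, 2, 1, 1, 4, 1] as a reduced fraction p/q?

106/39

Start with 1.
4 + 1/(1/1) = 4 + 1/1 = 5/1
1 + 1/(5/1) = 1 + 1/5 = 6/5
1 + 1/(6/5) = 1 + 5/6 = 11/6
2 + 1/(11/6) = 2 + 6/11 = 28/11
1 + 1/(28/11) = 1 + 11/28 = 39/28
2 + 1/(39/28) = 2 + 28/39 = 106/39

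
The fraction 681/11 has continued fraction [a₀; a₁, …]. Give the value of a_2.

10

⌊681/11⌋ = 61, remainder 10
⌊11/10⌋ = 1, remainder 1
⌊10/1⌋ = 10, remainder 0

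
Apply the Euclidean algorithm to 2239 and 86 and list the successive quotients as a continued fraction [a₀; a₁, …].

[26; 28, 1, 2]

Apply division with remainder until the remainder is 0:
2239 = 26·86 + 3, so a_0 = 26
86 = 28·3 + 2, so a_1 = 28
3 = 1·2 + 1, so a_2 = 1
2 = 2·1 + 0, so a_3 = 2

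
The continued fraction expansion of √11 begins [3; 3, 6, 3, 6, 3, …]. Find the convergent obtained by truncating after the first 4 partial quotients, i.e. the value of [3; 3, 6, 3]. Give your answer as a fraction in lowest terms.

a_0 = 3: 3/1
a_1 = 3: 10/3
a_2 = 6: 63/19
a_3 = 3: 199/60

199/60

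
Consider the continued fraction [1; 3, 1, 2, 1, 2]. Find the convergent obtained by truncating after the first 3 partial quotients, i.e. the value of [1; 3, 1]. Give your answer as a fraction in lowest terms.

5/4

Compute successive convergents:
a_0 = 1: 1/1
a_1 = 3: 4/3
a_2 = 1: 5/4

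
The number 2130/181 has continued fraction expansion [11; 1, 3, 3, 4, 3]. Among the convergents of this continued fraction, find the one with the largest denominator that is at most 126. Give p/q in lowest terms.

659/56

a_0 = 11: 11/1  (≤ bound)
a_1 = 1: 12/1  (≤ bound)
a_2 = 3: 47/4  (≤ bound)
a_3 = 3: 153/13  (≤ bound)
a_4 = 4: 659/56  (≤ bound)
a_5 = 3: 2130/181  (> 126, stop)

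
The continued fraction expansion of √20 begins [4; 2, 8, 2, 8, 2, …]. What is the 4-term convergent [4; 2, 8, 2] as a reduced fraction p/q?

161/36

Work from the innermost term outward:
Start with 2.
8 + 1/(2/1) = 8 + 1/2 = 17/2
2 + 1/(17/2) = 2 + 2/17 = 36/17
4 + 1/(36/17) = 4 + 17/36 = 161/36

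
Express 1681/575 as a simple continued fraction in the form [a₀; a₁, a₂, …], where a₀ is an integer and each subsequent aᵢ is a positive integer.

1681 = 2·575 + 531, so a_0 = 2
575 = 1·531 + 44, so a_1 = 1
531 = 12·44 + 3, so a_2 = 12
44 = 14·3 + 2, so a_3 = 14
3 = 1·2 + 1, so a_4 = 1
2 = 2·1 + 0, so a_5 = 2

[2; 1, 12, 14, 1, 2]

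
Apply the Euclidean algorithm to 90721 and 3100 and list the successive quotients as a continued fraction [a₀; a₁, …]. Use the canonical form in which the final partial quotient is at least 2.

Repeatedly divide and take the remainder:
90721 ÷ 3100 → quotient 29, remainder 821
3100 ÷ 821 → quotient 3, remainder 637
821 ÷ 637 → quotient 1, remainder 184
637 ÷ 184 → quotient 3, remainder 85
184 ÷ 85 → quotient 2, remainder 14
85 ÷ 14 → quotient 6, remainder 1
14 ÷ 1 → quotient 14, remainder 0

[29; 3, 1, 3, 2, 6, 14]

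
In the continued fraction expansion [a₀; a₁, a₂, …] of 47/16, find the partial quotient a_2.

47 ÷ 16 → quotient 2, remainder 15
16 ÷ 15 → quotient 1, remainder 1
15 ÷ 1 → quotient 15, remainder 0

15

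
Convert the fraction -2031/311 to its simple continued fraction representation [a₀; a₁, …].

Apply division with remainder until the remainder is 0:
-2031 = -7·311 + 146, so a_0 = -7
311 = 2·146 + 19, so a_1 = 2
146 = 7·19 + 13, so a_2 = 7
19 = 1·13 + 6, so a_3 = 1
13 = 2·6 + 1, so a_4 = 2
6 = 6·1 + 0, so a_5 = 6

[-7; 2, 7, 1, 2, 6]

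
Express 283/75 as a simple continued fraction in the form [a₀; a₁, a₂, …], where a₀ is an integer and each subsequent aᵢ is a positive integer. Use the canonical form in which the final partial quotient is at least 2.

[3; 1, 3, 2, 2, 3]

283 = 3·75 + 58, so a_0 = 3
75 = 1·58 + 17, so a_1 = 1
58 = 3·17 + 7, so a_2 = 3
17 = 2·7 + 3, so a_3 = 2
7 = 2·3 + 1, so a_4 = 2
3 = 3·1 + 0, so a_5 = 3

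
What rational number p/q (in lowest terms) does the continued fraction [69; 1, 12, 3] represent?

a_0 = 69: 69/1
a_1 = 1: 70/1
a_2 = 12: 909/13
a_3 = 3: 2797/40

2797/40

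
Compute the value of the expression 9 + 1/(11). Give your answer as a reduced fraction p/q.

100/11

a_0 = 9: 9/1
a_1 = 11: 100/11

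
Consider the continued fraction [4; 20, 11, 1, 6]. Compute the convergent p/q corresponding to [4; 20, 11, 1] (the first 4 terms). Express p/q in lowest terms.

Start with 1.
11 + 1/(1/1) = 11 + 1/1 = 12/1
20 + 1/(12/1) = 20 + 1/12 = 241/12
4 + 1/(241/12) = 4 + 12/241 = 976/241

976/241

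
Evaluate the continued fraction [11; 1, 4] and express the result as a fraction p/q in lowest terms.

Use the convergent recurrence hₖ = aₖ·hₖ₋₁ + hₖ₋₂ (and likewise for the denominators kₖ):
a_0 = 11: 11/1
a_1 = 1: 12/1
a_2 = 4: 59/5

59/5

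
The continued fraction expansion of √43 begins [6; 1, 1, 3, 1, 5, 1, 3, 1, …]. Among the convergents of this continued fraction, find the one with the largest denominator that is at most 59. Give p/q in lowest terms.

a_0 = 6: 6/1  (≤ bound)
a_1 = 1: 7/1  (≤ bound)
a_2 = 1: 13/2  (≤ bound)
a_3 = 3: 46/7  (≤ bound)
a_4 = 1: 59/9  (≤ bound)
a_5 = 5: 341/52  (≤ bound)
a_6 = 1: 400/61  (> 59, stop)

341/52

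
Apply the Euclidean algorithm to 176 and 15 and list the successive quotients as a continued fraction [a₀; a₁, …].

[11; 1, 2, 1, 3]

Run the Euclidean algorithm, recording each quotient:
⌊176/15⌋ = 11, remainder 11
⌊15/11⌋ = 1, remainder 4
⌊11/4⌋ = 2, remainder 3
⌊4/3⌋ = 1, remainder 1
⌊3/1⌋ = 3, remainder 0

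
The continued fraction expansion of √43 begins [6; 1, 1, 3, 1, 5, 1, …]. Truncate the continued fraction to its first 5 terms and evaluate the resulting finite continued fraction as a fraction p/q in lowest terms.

59/9

Compute successive convergents:
a_0 = 6: 6/1
a_1 = 1: 7/1
a_2 = 1: 13/2
a_3 = 3: 46/7
a_4 = 1: 59/9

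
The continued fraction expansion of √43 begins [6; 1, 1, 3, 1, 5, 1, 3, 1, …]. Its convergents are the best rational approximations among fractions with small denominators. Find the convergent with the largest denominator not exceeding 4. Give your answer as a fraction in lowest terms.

a_0 = 6: 6/1  (≤ bound)
a_1 = 1: 7/1  (≤ bound)
a_2 = 1: 13/2  (≤ bound)
a_3 = 3: 46/7  (> 4, stop)

13/2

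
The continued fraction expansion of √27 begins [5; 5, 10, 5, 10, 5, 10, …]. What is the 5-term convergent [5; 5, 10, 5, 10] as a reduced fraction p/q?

Build up convergents one term at a time:
a_0 = 5: 5/1
a_1 = 5: 26/5
a_2 = 10: 265/51
a_3 = 5: 1351/260
a_4 = 10: 13775/2651

13775/2651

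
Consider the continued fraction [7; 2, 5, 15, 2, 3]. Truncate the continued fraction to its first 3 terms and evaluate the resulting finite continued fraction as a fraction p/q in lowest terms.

Start with 5.
2 + 1/(5/1) = 2 + 1/5 = 11/5
7 + 1/(11/5) = 7 + 5/11 = 82/11

82/11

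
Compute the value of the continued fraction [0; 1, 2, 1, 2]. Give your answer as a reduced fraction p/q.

Start with 2.
1 + 1/(2/1) = 1 + 1/2 = 3/2
2 + 1/(3/2) = 2 + 2/3 = 8/3
1 + 1/(8/3) = 1 + 3/8 = 11/8
0 + 1/(11/8) = 0 + 8/11 = 8/11

8/11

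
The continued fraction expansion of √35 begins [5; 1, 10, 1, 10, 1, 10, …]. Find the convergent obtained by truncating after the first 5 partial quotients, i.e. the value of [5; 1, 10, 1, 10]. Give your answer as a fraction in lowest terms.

775/131

Starting at the tail and folding back:
Start with 10.
1 + 1/(10/1) = 1 + 1/10 = 11/10
10 + 1/(11/10) = 10 + 10/11 = 120/11
1 + 1/(120/11) = 1 + 11/120 = 131/120
5 + 1/(131/120) = 5 + 120/131 = 775/131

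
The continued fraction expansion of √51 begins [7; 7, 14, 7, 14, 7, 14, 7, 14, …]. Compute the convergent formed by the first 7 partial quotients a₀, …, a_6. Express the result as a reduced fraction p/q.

7068593/989801

Compute successive convergents:
a_0 = 7: 7/1
a_1 = 7: 50/7
a_2 = 14: 707/99
a_3 = 7: 4999/700
a_4 = 14: 70693/9899
a_5 = 7: 499850/69993
a_6 = 14: 7068593/989801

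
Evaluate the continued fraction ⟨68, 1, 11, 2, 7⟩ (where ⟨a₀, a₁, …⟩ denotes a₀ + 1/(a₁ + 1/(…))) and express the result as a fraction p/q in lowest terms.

12888/187

Compute successive convergents:
a_0 = 68: 68/1
a_1 = 1: 69/1
a_2 = 11: 827/12
a_3 = 2: 1723/25
a_4 = 7: 12888/187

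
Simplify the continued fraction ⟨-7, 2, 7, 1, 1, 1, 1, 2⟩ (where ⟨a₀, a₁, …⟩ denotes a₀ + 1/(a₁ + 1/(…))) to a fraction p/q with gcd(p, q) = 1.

a_0 = -7: -7/1
a_1 = 2: -13/2
a_2 = 7: -98/15
a_3 = 1: -111/17
a_4 = 1: -209/32
a_5 = 1: -320/49
a_6 = 1: -529/81
a_7 = 2: -1378/211

-1378/211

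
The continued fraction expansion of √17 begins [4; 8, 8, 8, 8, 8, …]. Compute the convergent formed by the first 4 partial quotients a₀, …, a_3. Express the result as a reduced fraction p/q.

Start with 8.
8 + 1/(8/1) = 8 + 1/8 = 65/8
8 + 1/(65/8) = 8 + 8/65 = 528/65
4 + 1/(528/65) = 4 + 65/528 = 2177/528

2177/528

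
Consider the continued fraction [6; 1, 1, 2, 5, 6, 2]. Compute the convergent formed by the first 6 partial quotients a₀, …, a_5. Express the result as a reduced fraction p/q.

Start with 6.
5 + 1/(6/1) = 5 + 1/6 = 31/6
2 + 1/(31/6) = 2 + 6/31 = 68/31
1 + 1/(68/31) = 1 + 31/68 = 99/68
1 + 1/(99/68) = 1 + 68/99 = 167/99
6 + 1/(167/99) = 6 + 99/167 = 1101/167

1101/167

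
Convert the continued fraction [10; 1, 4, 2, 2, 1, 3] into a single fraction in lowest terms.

Start with 3.
1 + 1/(3/1) = 1 + 1/3 = 4/3
2 + 1/(4/3) = 2 + 3/4 = 11/4
2 + 1/(11/4) = 2 + 4/11 = 26/11
4 + 1/(26/11) = 4 + 11/26 = 115/26
1 + 1/(115/26) = 1 + 26/115 = 141/115
10 + 1/(141/115) = 10 + 115/141 = 1525/141

1525/141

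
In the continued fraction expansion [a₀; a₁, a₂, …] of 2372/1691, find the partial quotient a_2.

2

Run the Euclidean algorithm, recording each quotient:
2372 ÷ 1691 → quotient 1, remainder 681
1691 ÷ 681 → quotient 2, remainder 329
681 ÷ 329 → quotient 2, remainder 23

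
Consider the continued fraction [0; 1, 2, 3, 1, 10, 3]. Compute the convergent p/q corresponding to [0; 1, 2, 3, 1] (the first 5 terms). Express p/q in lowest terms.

9/13

Start with 1.
3 + 1/(1/1) = 3 + 1/1 = 4/1
2 + 1/(4/1) = 2 + 1/4 = 9/4
1 + 1/(9/4) = 1 + 4/9 = 13/9
0 + 1/(13/9) = 0 + 9/13 = 9/13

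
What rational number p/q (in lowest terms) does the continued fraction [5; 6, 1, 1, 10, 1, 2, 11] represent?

25545/4957

Starting at the tail and folding back:
Start with 11.
2 + 1/(11/1) = 2 + 1/11 = 23/11
1 + 1/(23/11) = 1 + 11/23 = 34/23
10 + 1/(34/23) = 10 + 23/34 = 363/34
1 + 1/(363/34) = 1 + 34/363 = 397/363
1 + 1/(397/363) = 1 + 363/397 = 760/397
6 + 1/(760/397) = 6 + 397/760 = 4957/760
5 + 1/(4957/760) = 5 + 760/4957 = 25545/4957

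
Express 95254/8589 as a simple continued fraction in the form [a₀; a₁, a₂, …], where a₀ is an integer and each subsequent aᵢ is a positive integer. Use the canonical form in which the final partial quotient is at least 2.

[11; 11, 12, 9, 7]

95254 ÷ 8589 → quotient 11, remainder 775
8589 ÷ 775 → quotient 11, remainder 64
775 ÷ 64 → quotient 12, remainder 7
64 ÷ 7 → quotient 9, remainder 1
7 ÷ 1 → quotient 7, remainder 0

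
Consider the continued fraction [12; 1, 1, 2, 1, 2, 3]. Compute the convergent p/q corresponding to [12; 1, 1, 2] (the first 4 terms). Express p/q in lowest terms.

Starting at the tail and folding back:
Start with 2.
1 + 1/(2/1) = 1 + 1/2 = 3/2
1 + 1/(3/2) = 1 + 2/3 = 5/3
12 + 1/(5/3) = 12 + 3/5 = 63/5

63/5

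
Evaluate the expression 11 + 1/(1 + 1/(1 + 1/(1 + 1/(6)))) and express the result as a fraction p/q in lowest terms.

233/20

Starting at the tail and folding back:
Start with 6.
1 + 1/(6/1) = 1 + 1/6 = 7/6
1 + 1/(7/6) = 1 + 6/7 = 13/7
1 + 1/(13/7) = 1 + 7/13 = 20/13
11 + 1/(20/13) = 11 + 13/20 = 233/20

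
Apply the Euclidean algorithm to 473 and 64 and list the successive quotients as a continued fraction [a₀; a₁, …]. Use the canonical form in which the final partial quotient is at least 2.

Run the Euclidean algorithm, recording each quotient:
⌊473/64⌋ = 7, remainder 25
⌊64/25⌋ = 2, remainder 14
⌊25/14⌋ = 1, remainder 11
⌊14/11⌋ = 1, remainder 3
⌊11/3⌋ = 3, remainder 2
⌊3/2⌋ = 1, remainder 1
⌊2/1⌋ = 2, remainder 0

[7; 2, 1, 1, 3, 1, 2]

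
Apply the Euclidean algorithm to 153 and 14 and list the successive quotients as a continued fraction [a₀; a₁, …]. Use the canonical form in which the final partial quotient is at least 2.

Repeatedly divide and take the remainder:
153 = 10·14 + 13, so a_0 = 10
14 = 1·13 + 1, so a_1 = 1
13 = 13·1 + 0, so a_2 = 13

[10; 1, 13]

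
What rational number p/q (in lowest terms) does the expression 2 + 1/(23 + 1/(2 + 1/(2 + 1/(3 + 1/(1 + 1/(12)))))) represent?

Start with 12.
1 + 1/(12/1) = 1 + 1/12 = 13/12
3 + 1/(13/12) = 3 + 12/13 = 51/13
2 + 1/(51/13) = 2 + 13/51 = 115/51
2 + 1/(115/51) = 2 + 51/115 = 281/115
23 + 1/(281/115) = 23 + 115/281 = 6578/281
2 + 1/(6578/281) = 2 + 281/6578 = 13437/6578

13437/6578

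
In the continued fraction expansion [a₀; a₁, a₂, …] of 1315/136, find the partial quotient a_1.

1

Run the Euclidean algorithm, recording each quotient:
1315 ÷ 136 → quotient 9, remainder 91
136 ÷ 91 → quotient 1, remainder 45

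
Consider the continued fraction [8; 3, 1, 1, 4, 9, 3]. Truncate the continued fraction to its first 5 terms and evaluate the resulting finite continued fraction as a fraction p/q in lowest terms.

a_0 = 8: 8/1
a_1 = 3: 25/3
a_2 = 1: 33/4
a_3 = 1: 58/7
a_4 = 4: 265/32

265/32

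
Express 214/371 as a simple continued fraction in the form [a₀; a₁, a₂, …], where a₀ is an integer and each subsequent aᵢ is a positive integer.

[0; 1, 1, 2, 1, 3, 14]

214 = 0·371 + 214, so a_0 = 0
371 = 1·214 + 157, so a_1 = 1
214 = 1·157 + 57, so a_2 = 1
157 = 2·57 + 43, so a_3 = 2
57 = 1·43 + 14, so a_4 = 1
43 = 3·14 + 1, so a_5 = 3
14 = 14·1 + 0, so a_6 = 14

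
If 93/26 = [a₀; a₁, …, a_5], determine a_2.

93 ÷ 26 → quotient 3, remainder 15
26 ÷ 15 → quotient 1, remainder 11
15 ÷ 11 → quotient 1, remainder 4

1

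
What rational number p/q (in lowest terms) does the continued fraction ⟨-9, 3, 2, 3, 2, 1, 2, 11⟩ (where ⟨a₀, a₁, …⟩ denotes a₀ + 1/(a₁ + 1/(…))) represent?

-21093/2422

Compute successive convergents:
a_0 = -9: -9/1
a_1 = 3: -26/3
a_2 = 2: -61/7
a_3 = 3: -209/24
a_4 = 2: -479/55
a_5 = 1: -688/79
a_6 = 2: -1855/213
a_7 = 11: -21093/2422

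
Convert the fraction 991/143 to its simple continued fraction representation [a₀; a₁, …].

991 ÷ 143 → quotient 6, remainder 133
143 ÷ 133 → quotient 1, remainder 10
133 ÷ 10 → quotient 13, remainder 3
10 ÷ 3 → quotient 3, remainder 1
3 ÷ 1 → quotient 3, remainder 0

[6; 1, 13, 3, 3]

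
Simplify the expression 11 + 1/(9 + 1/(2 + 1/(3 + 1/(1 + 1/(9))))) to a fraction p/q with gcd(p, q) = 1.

Use the convergent recurrence hₖ = aₖ·hₖ₋₁ + hₖ₋₂ (and likewise for the denominators kₖ):
a_0 = 11: 11/1
a_1 = 9: 100/9
a_2 = 2: 211/19
a_3 = 3: 733/66
a_4 = 1: 944/85
a_5 = 9: 9229/831

9229/831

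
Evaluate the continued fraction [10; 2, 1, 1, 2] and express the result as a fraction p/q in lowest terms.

135/13

a_0 = 10: 10/1
a_1 = 2: 21/2
a_2 = 1: 31/3
a_3 = 1: 52/5
a_4 = 2: 135/13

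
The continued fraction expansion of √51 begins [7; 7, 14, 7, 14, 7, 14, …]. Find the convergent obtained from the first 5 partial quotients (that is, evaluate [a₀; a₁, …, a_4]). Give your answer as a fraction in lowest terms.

Use the convergent recurrence hₖ = aₖ·hₖ₋₁ + hₖ₋₂ (and likewise for the denominators kₖ):
a_0 = 7: 7/1
a_1 = 7: 50/7
a_2 = 14: 707/99
a_3 = 7: 4999/700
a_4 = 14: 70693/9899

70693/9899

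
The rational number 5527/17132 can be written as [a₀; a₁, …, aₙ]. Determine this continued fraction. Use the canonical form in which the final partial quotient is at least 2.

5527 ÷ 17132 → quotient 0, remainder 5527
17132 ÷ 5527 → quotient 3, remainder 551
5527 ÷ 551 → quotient 10, remainder 17
551 ÷ 17 → quotient 32, remainder 7
17 ÷ 7 → quotient 2, remainder 3
7 ÷ 3 → quotient 2, remainder 1
3 ÷ 1 → quotient 3, remainder 0

[0; 3, 10, 32, 2, 2, 3]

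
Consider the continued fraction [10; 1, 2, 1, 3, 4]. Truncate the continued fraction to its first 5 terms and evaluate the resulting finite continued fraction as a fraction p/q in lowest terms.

Build up convergents one term at a time:
a_0 = 10: 10/1
a_1 = 1: 11/1
a_2 = 2: 32/3
a_3 = 1: 43/4
a_4 = 3: 161/15

161/15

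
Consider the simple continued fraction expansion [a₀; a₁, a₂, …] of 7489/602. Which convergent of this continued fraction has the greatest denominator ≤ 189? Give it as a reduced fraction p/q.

List convergents until the denominator exceeds the bound:
a_0 = 12: 12/1  (≤ bound)
a_1 = 2: 25/2  (≤ bound)
a_2 = 3: 87/7  (≤ bound)
a_3 = 1: 112/9  (≤ bound)
a_4 = 2: 311/25  (≤ bound)
a_5 = 7: 2289/184  (≤ bound)
a_6 = 1: 2600/209  (> 189, stop)

2289/184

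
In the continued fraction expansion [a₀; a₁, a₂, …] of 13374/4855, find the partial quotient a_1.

13374 ÷ 4855 → quotient 2, remainder 3664
4855 ÷ 3664 → quotient 1, remainder 1191

1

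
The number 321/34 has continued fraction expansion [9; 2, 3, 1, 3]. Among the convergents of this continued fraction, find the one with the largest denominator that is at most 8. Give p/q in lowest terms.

List convergents until the denominator exceeds the bound:
a_0 = 9: 9/1  (≤ bound)
a_1 = 2: 19/2  (≤ bound)
a_2 = 3: 66/7  (≤ bound)
a_3 = 1: 85/9  (> 8, stop)

66/7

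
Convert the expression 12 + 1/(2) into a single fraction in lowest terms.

Work from the innermost term outward:
Start with 2.
12 + 1/(2/1) = 12 + 1/2 = 25/2

25/2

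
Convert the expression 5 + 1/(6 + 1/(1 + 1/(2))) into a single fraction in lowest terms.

103/20

a_0 = 5: 5/1
a_1 = 6: 31/6
a_2 = 1: 36/7
a_3 = 2: 103/20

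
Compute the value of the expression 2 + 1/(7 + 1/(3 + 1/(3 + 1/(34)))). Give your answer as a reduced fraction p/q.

5351/2504

Start with 34.
3 + 1/(34/1) = 3 + 1/34 = 103/34
3 + 1/(103/34) = 3 + 34/103 = 343/103
7 + 1/(343/103) = 7 + 103/343 = 2504/343
2 + 1/(2504/343) = 2 + 343/2504 = 5351/2504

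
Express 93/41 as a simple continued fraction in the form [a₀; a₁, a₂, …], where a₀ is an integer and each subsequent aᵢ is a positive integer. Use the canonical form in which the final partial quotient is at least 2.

[2; 3, 1, 2, 1, 2]

93 = 2·41 + 11, so a_0 = 2
41 = 3·11 + 8, so a_1 = 3
11 = 1·8 + 3, so a_2 = 1
8 = 2·3 + 2, so a_3 = 2
3 = 1·2 + 1, so a_4 = 1
2 = 2·1 + 0, so a_5 = 2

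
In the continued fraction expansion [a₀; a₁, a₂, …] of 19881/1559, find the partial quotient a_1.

19881 ÷ 1559 → quotient 12, remainder 1173
1559 ÷ 1173 → quotient 1, remainder 386

1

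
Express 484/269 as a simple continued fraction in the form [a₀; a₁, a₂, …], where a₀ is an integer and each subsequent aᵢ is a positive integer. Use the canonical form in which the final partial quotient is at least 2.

[1; 1, 3, 1, 53]

Repeatedly divide and take the remainder:
⌊484/269⌋ = 1, remainder 215
⌊269/215⌋ = 1, remainder 54
⌊215/54⌋ = 3, remainder 53
⌊54/53⌋ = 1, remainder 1
⌊53/1⌋ = 53, remainder 0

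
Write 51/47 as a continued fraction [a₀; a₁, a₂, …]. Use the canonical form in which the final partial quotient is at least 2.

Apply division with remainder until the remainder is 0:
51 = 1·47 + 4, so a_0 = 1
47 = 11·4 + 3, so a_1 = 11
4 = 1·3 + 1, so a_2 = 1
3 = 3·1 + 0, so a_3 = 3

[1; 11, 1, 3]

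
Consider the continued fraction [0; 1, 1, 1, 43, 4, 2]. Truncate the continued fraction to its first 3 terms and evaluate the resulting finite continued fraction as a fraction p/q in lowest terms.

1/2

Starting at the tail and folding back:
Start with 1.
1 + 1/(1/1) = 1 + 1/1 = 2/1
0 + 1/(2/1) = 0 + 1/2 = 1/2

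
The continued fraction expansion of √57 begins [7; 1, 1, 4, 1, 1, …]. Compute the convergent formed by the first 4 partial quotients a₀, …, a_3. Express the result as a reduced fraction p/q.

a_0 = 7: 7/1
a_1 = 1: 8/1
a_2 = 1: 15/2
a_3 = 4: 68/9

68/9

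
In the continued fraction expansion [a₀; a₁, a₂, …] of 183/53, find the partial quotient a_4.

Run the Euclidean algorithm, recording each quotient:
183 = 3·53 + 24, so a_0 = 3
53 = 2·24 + 5, so a_1 = 2
24 = 4·5 + 4, so a_2 = 4
5 = 1·4 + 1, so a_3 = 1
4 = 4·1 + 0, so a_4 = 4

4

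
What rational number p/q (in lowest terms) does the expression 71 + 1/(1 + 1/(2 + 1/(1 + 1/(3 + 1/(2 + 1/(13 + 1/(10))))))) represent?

a_0 = 71: 71/1
a_1 = 1: 72/1
a_2 = 2: 215/3
a_3 = 1: 287/4
a_4 = 3: 1076/15
a_5 = 2: 2439/34
a_6 = 13: 32783/457
a_7 = 10: 330269/4604

330269/4604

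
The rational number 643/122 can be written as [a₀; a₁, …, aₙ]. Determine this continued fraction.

643 ÷ 122 → quotient 5, remainder 33
122 ÷ 33 → quotient 3, remainder 23
33 ÷ 23 → quotient 1, remainder 10
23 ÷ 10 → quotient 2, remainder 3
10 ÷ 3 → quotient 3, remainder 1
3 ÷ 1 → quotient 3, remainder 0

[5; 3, 1, 2, 3, 3]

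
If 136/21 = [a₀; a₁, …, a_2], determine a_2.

10

Repeatedly divide and take the remainder:
⌊136/21⌋ = 6, remainder 10
⌊21/10⌋ = 2, remainder 1
⌊10/1⌋ = 10, remainder 0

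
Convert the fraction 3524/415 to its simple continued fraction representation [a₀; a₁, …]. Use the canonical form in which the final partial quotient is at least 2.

⌊3524/415⌋ = 8, remainder 204
⌊415/204⌋ = 2, remainder 7
⌊204/7⌋ = 29, remainder 1
⌊7/1⌋ = 7, remainder 0

[8; 2, 29, 7]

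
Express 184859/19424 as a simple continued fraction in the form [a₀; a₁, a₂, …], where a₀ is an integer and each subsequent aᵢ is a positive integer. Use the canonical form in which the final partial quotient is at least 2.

[9; 1, 1, 14, 5, 1, 6, 16]

Repeatedly divide and take the remainder:
⌊184859/19424⌋ = 9, remainder 10043
⌊19424/10043⌋ = 1, remainder 9381
⌊10043/9381⌋ = 1, remainder 662
⌊9381/662⌋ = 14, remainder 113
⌊662/113⌋ = 5, remainder 97
⌊113/97⌋ = 1, remainder 16
⌊97/16⌋ = 6, remainder 1
⌊16/1⌋ = 16, remainder 0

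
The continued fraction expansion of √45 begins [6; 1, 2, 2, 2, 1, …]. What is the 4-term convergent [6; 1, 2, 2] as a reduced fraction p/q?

Build up convergents one term at a time:
a_0 = 6: 6/1
a_1 = 1: 7/1
a_2 = 2: 20/3
a_3 = 2: 47/7

47/7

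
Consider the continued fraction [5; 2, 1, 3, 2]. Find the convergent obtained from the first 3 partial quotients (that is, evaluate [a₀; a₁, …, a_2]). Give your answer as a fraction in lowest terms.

Compute successive convergents:
a_0 = 5: 5/1
a_1 = 2: 11/2
a_2 = 1: 16/3

16/3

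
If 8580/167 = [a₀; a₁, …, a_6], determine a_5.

8580 ÷ 167 → quotient 51, remainder 63
167 ÷ 63 → quotient 2, remainder 41
63 ÷ 41 → quotient 1, remainder 22
41 ÷ 22 → quotient 1, remainder 19
22 ÷ 19 → quotient 1, remainder 3
19 ÷ 3 → quotient 6, remainder 1

6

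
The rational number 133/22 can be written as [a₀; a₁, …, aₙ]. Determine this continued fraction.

[6; 22]

133 ÷ 22 → quotient 6, remainder 1
22 ÷ 1 → quotient 22, remainder 0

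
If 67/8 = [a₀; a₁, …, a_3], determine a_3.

2

Run the Euclidean algorithm, recording each quotient:
67 ÷ 8 → quotient 8, remainder 3
8 ÷ 3 → quotient 2, remainder 2
3 ÷ 2 → quotient 1, remainder 1
2 ÷ 1 → quotient 2, remainder 0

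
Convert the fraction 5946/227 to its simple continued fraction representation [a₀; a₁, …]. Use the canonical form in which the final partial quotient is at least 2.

[26; 5, 6, 3, 2]

Run the Euclidean algorithm, recording each quotient:
5946 ÷ 227 → quotient 26, remainder 44
227 ÷ 44 → quotient 5, remainder 7
44 ÷ 7 → quotient 6, remainder 2
7 ÷ 2 → quotient 3, remainder 1
2 ÷ 1 → quotient 2, remainder 0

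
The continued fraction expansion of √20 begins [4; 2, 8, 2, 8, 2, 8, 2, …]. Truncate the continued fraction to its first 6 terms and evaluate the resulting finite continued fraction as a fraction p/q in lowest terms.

2889/646

Starting at the tail and folding back:
Start with 2.
8 + 1/(2/1) = 8 + 1/2 = 17/2
2 + 1/(17/2) = 2 + 2/17 = 36/17
8 + 1/(36/17) = 8 + 17/36 = 305/36
2 + 1/(305/36) = 2 + 36/305 = 646/305
4 + 1/(646/305) = 4 + 305/646 = 2889/646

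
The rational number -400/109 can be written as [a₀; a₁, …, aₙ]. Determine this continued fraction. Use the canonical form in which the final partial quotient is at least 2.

[-4; 3, 36]

⌊-400/109⌋ = -4, remainder 36
⌊109/36⌋ = 3, remainder 1
⌊36/1⌋ = 36, remainder 0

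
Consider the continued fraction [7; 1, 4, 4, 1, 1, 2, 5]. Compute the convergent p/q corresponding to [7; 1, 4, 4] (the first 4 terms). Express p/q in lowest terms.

a_0 = 7: 7/1
a_1 = 1: 8/1
a_2 = 4: 39/5
a_3 = 4: 164/21

164/21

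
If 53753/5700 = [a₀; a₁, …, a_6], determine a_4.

Repeatedly divide and take the remainder:
53753 = 9·5700 + 2453, so a_0 = 9
5700 = 2·2453 + 794, so a_1 = 2
2453 = 3·794 + 71, so a_2 = 3
794 = 11·71 + 13, so a_3 = 11
71 = 5·13 + 6, so a_4 = 5

5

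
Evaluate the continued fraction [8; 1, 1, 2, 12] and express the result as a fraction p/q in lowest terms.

Collapse the nested fraction from the inside out:
Start with 12.
2 + 1/(12/1) = 2 + 1/12 = 25/12
1 + 1/(25/12) = 1 + 12/25 = 37/25
1 + 1/(37/25) = 1 + 25/37 = 62/37
8 + 1/(62/37) = 8 + 37/62 = 533/62

533/62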